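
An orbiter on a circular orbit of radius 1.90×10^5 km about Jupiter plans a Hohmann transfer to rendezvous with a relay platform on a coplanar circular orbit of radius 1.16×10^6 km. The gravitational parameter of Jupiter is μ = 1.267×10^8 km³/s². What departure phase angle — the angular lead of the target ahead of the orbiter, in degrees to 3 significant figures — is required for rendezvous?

Semi-major axis of the transfer orbit: a_t = (1.900×10^5 + 1.160×10^6)/2 = 6.750×10^5 km.
Transfer time t = π√(a_t³/μ) = 1.5478×10^5 s.
The target's mean motion on its circular orbit is ω₂ = √(μ/r₂³) = 9.0095×10^-6 rad/s.
Angle swept by the target during transfer: ω₂·t = 1.3945 rad = 79.90°.
Arrival is 180° from departure on the ellipse, so φ = 180° − 79.90° = 100°.

φ = 100°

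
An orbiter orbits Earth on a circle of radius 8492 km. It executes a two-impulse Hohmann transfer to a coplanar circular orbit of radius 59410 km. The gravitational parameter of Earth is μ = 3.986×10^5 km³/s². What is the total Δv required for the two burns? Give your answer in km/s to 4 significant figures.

Semi-major axis of the transfer orbit: a_t = (8492 + 59410)/2 = 33951 km.
Circular speed at r₁: v₁ = √(μ/r₁) = √(3.986×10^5/8492) = 6.851 km/s.
On the transfer ellipse at r₁, v² = μ(2/r − 1/a) gives v_p = √[μ(2/r₁ − 1/a_t)] = 9.063 km/s.
First burn Δv₁ = |v_p − v₁| = 2.212 km/s.
At r₂, v₂ = √(μ/r₂) = 2.590 km/s.
Transfer-orbit speed at r₂: v_a = √[μ(2/r₂ − 1/a_t)] = 1.295 km/s.
Second burn Δv₂ = |v₂ − v_a| = 1.295 km/s.
Δv = Δv₁ + Δv₂ = 2.212 + 1.295 = 3.507 km/s.

Δv = 3.507 km/s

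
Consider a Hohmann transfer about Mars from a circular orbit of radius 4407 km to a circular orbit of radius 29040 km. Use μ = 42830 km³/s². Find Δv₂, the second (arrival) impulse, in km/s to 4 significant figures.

Δv₂ = 0.5910 km/s

Transfer-ellipse semi-major axis a_t = (r₁ + r₂)/2 = (4407 + 29040)/2 = 16723.5 km.
Circular speed at r = 29040 km: v_c = √(μ/r) = 1.2144 km/s.
Vis-viva on the transfer ellipse at r = 29040 km gives v_t = √[μ(2/r − 1/a_t)] = 0.62342 km/s.
Δv₂ = |v_t − v_c| = |0.62342 − 1.2144| = 0.5910 km/s.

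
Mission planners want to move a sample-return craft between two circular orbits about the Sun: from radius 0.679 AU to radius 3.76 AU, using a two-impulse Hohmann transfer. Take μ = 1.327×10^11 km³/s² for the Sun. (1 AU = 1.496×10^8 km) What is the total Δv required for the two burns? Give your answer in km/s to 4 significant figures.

In km: r₁ = 0.679 × 1.496×10^8 = 1.015784×10^8 km; r₂ = 3.76 × 1.496×10^8 = 5.62496×10^8 km.
Transfer-ellipse semi-major axis a_t = (r₁ + r₂)/2 = (1.015784×10^8 + 5.62496×10^8)/2 = 3.320372×10^8 km.
Circular speed at r₁: v₁ = √(μ/r₁) = √(1.327×10^11/1.015784×10^8) = 36.14 km/s.
Transfer-orbit speed at r₁ (vis-viva equation): v_p = √[μ(2/r₁ − 1/a_t)] = 47.04 km/s.
First burn Δv₁ = |v_p − v₁| = 10.90 km/s.
At r₂, v₂ = √(μ/r₂) = 15.359 km/s.
Transfer-orbit speed at r₂: v_a = √[μ(2/r₂ − 1/a_t)] = 8.4954 km/s.
Second burn Δv₂ = |v₂ − v_a| = 6.864 km/s.
Δv = Δv₁ + Δv₂ = 10.90 + 6.864 = 17.76 km/s.

Δv = 17.76 km/s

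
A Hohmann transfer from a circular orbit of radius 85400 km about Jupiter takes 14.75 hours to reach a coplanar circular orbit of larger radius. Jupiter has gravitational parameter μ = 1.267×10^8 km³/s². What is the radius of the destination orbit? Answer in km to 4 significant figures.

r₂ = 5.762×10^5 km

Transfer time t = 14.75 hours = 53100 s, and t = π√(a_t³/μ).
So a_t = (μ t²/π²)^(1/3) = (1.267×10^8 × (53100)² / π²)^(1/3) = 3.3079×10^5 km.
Since a_t = (r₁ + r₂)/2, r₂ = 2a_t − r₁ = 2×3.3079×10^5 − 85400 = 5.7618×10^5 km.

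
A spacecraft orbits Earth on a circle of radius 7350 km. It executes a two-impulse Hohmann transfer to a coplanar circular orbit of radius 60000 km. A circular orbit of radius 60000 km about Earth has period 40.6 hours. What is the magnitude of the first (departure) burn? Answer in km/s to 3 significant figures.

From Kepler's third law T² = 4π²r³/μ at r = 60000 km, T = 40.6 hours = 40.6 × 3600 s = 1.4616×10^5 s: μ = 4π²r³/T² = 3.99169×10^5 km³/s².
Semi-major axis of the transfer orbit: a_t = (7350 + 60000)/2 = 33675 km.
On the circular orbit at r = 7350 km, v_c = √(μ/r) = 7.36944 km/s.
Transfer-orbit speed at the same r (vis-viva, a = a_t): v_t = √[μ(2/r − 1/a_t)] = 9.83686 km/s.
Δv₁ = |v_t − v_c| = |9.83686 − 7.36944| = 2.467 km/s.

Δv₁ = 2.47 km/s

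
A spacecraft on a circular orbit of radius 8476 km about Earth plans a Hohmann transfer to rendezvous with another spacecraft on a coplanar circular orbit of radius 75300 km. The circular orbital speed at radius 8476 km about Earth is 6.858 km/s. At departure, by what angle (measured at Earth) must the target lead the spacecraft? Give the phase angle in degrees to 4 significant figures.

From the circular-orbit relation v² = μ/r at r = 8476 km: μ = v²r = (6.858)² × 8476 = 3.98645×10^5 km³/s².
The Hohmann ellipse has a_t = (r₁ + r₂)/2 = 41888 km.
The half-period of the transfer ellipse is t = π√(a_t³/μ) = 42657 s.
The target's mean motion on its circular orbit is ω₂ = √(μ/r₂³) = 3.0556×10^-5 rad/s.
Angle swept by the target during transfer: ω₂·t = 1.3034 rad = 74.68°.
Arrival is 180° from departure on the ellipse, so φ = 180° − 74.68° = 105.3°.

φ = 105.3°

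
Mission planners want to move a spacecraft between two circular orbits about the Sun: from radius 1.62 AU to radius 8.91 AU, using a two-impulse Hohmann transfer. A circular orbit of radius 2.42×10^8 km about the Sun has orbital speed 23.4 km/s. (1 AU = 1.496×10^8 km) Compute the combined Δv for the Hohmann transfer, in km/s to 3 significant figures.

Δv = 11.5 km/s

From the circular-orbit relation v² = μ/r at r = 2.42×10^8 km: μ = v²r = (23.4)² × 2.42×10^8 = 1.32510×10^11 km³/s².
In km: r₁ = 1.62 × 1.496×10^8 = 2.42352×10^8 km; r₂ = 8.91 × 1.496×10^8 = 1.332936×10^9 km.
Semi-major axis of the transfer orbit: a_t = (2.42352×10^8 + 1.332936×10^9)/2 = 7.87644×10^8 km.
At r₁ the circular-orbit speed is v₁ = √(μ/r₁) = 23.383 km/s.
Transfer-orbit speed at r₁ (v² = μ(2/r − 1/a)): v_p = √[μ(2/r₁ − 1/a_t)] = 30.419 km/s.
First burn Δv₁ = |v_p − v₁| = 7.036 km/s.
At r₂, v₂ = √(μ/r₂) = 9.971 km/s.
Transfer-orbit speed at r₂: v_a = √[μ(2/r₂ − 1/a_t)] = 5.531 km/s.
Second burn Δv₂ = |v₂ − v_a| = 4.440 km/s.
Total Δv = Δv₁ + Δv₂ = 11.48 km/s.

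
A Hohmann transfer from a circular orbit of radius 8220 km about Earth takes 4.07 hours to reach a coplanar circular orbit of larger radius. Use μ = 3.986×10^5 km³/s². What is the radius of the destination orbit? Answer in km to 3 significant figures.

r₂ = 32900 km

Transfer time t = 4.07 hours = 14652 s, and t = π√(a_t³/μ).
So a_t = (μ t²/π²)^(1/3) = (3.986×10^5 × (14652)² / π²)^(1/3) = 20544 km.
Since a_t = (r₁ + r₂)/2, r₂ = 2a_t − r₁ = 2×20544 − 8220 = 32868 km.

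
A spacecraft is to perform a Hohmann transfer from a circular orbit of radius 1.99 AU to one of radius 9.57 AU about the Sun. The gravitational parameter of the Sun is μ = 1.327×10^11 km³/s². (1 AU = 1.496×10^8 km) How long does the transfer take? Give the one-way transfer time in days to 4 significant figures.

t = 2538 days

In km: r₁ = 1.99 × 1.496×10^8 = 2.97704×10^8 km; r₂ = 9.57 × 1.496×10^8 = 1.431672×10^9 km.
The Hohmann ellipse has a_t = (r₁ + r₂)/2 = 8.64688×10^8 km.
By Kepler's third law the transfer-orbit period is T = 2π√(a_t³/μ), so t = T/2 = 2.193×10^8 s.
Converting: 2.193×10^8 s ÷ 86400 s/day = 2538 days.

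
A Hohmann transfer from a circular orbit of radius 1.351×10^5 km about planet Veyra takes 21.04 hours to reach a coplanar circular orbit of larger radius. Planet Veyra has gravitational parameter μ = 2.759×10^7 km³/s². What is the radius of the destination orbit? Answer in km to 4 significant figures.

r₂ = 3.693×10^5 km

Transfer time t = 21.04 hours = 75744 s, and t = π√(a_t³/μ).
So a_t = (μ t²/π²)^(1/3) = (2.759×10^7 × (75744)² / π²)^(1/3) = 2.5218×10^5 km.
Since a_t = (r₁ + r₂)/2, r₂ = 2a_t − r₁ = 2×2.5218×10^5 − 1.351×10^5 = 3.6926×10^5 km.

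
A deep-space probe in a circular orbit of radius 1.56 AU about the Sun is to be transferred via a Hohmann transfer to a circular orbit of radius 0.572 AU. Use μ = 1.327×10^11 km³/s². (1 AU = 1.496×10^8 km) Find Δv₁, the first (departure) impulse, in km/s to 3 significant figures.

In km: r₁ = 1.56 × 1.496×10^8 = 2.33376×10^8 km; r₂ = 0.572 × 1.496×10^8 = 8.55712×10^7 km.
The Hohmann ellipse has a_t = (r₁ + r₂)/2 = 1.594736×10^8 km.
On the circular orbit at r = 2.33376×10^8 km, v_c = √(μ/r) = 23.8456 km/s.
Transfer-orbit speed at the same r (vis-viva, a = a_t): v_t = √[μ(2/r − 1/a_t)] = 17.4673 km/s.
Δv₁ = |v_t − v_c| = |17.4673 − 23.8456| = 6.378 km/s.

Δv₁ = 6.38 km/s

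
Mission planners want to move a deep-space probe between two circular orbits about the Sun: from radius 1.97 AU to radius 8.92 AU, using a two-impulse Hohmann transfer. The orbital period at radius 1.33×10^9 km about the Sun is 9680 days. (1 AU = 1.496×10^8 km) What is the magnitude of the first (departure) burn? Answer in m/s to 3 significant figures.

Δv₁ = 5940 m/s

From Kepler's third law T² = 4π²r³/μ at r = 1.33×10^9 km, T = 9680 days = 9680 × 86400 s = 8.36352×10^8 s: μ = 4π²r³/T² = 1.32781×10^11 km³/s².
In km: r₁ = 1.97 × 1.496×10^8 = 2.94712×10^8 km; r₂ = 8.92 × 1.496×10^8 = 1.334432×10^9 km.
The Hohmann ellipse has a_t = (r₁ + r₂)/2 = 8.14572×10^8 km.
Circular speed at r = 2.94712×10^8 km: v_c = √(μ/r) = 21.226 km/s.
Vis-viva on the transfer ellipse at r = 2.94712×10^8 km gives v_t = √[μ(2/r − 1/a_t)] = 27.168 km/s.
Δv₁ = |v_t − v_c| = |27.168 − 21.226| = 5.942 km/s.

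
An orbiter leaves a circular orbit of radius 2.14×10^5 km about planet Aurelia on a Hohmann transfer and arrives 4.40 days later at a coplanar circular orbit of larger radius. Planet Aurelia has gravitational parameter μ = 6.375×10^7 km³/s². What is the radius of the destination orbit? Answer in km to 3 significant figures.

r₂ = 1.74×10^6 km

Transfer time t = 4.40 days = 3.8016×10^5 s, and t = π√(a_t³/μ).
So a_t = (μ t²/π²)^(1/3) = (6.375×10^7 × (3.8016×10^5)² / π²)^(1/3) = 9.7732×10^5 km.
Since a_t = (r₁ + r₂)/2, r₂ = 2a_t − r₁ = 2×9.7732×10^5 − 2.140×10^5 = 1.74064×10^6 km.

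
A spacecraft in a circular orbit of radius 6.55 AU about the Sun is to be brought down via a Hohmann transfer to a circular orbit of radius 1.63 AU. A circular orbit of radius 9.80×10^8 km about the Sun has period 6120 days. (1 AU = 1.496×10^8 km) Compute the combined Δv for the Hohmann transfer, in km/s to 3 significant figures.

Δv = 10.5 km/s

From Kepler's third law T² = 4π²r³/μ at r = 9.80×10^8 km, T = 6120 days = 6120 × 86400 s = 5.28768×10^8 s: μ = 4π²r³/T² = 1.32895×10^11 km³/s².
In km: r₁ = 6.55 × 1.496×10^8 = 9.7988×10^8 km; r₂ = 1.63 × 1.496×10^8 = 2.43848×10^8 km.
Transfer-ellipse semi-major axis a_t = (r₁ + r₂)/2 = (9.7988×10^8 + 2.43848×10^8)/2 = 6.11864×10^8 km.
At r₁ the circular-orbit speed is v₁ = √(μ/r₁) = 11.646 km/s.
On the transfer ellipse at r₁, v² = μ(2/r − 1/a) gives v_a = √[μ(2/r₁ − 1/a_t)] = 7.3519 km/s.
First burn Δv₁ = |v_a − v₁| = 4.294 km/s.
At r₂, v₂ = √(μ/r₂) = 23.345 km/s.
Transfer-orbit speed at r₂: v_p = √[μ(2/r₂ − 1/a_t)] = 29.543 km/s.
Second burn Δv₂ = |v₂ − v_p| = 6.198 km/s.
Δv = Δv₁ + Δv₂ = 4.294 + 6.198 = 10.49 km/s.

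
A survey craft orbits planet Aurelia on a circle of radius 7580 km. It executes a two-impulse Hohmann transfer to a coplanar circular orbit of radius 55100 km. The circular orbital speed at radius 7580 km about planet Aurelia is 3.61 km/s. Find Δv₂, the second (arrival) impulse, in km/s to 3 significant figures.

From the circular-orbit relation v² = μ/r at r = 7580 km: μ = v²r = (3.61)² × 7580 = 98783.3 km³/s².
Semi-major axis of the transfer orbit: a_t = (7580 + 55100)/2 = 31340 km.
Circular speed at r = 55100 km: v_c = √(μ/r) = 1.339 km/s.
Vis-viva on the transfer ellipse at r = 55100 km gives v_t = √[μ(2/r − 1/a_t)] = 0.6585 km/s.
Δv₂ = |v_t − v_c| = |0.6585 − 1.339| = 0.6805 km/s.

Δv₂ = 0.680 km/s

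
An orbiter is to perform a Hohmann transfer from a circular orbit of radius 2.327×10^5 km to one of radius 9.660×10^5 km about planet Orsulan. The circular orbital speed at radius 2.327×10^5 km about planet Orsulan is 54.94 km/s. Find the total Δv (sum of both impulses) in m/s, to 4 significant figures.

Δv = 24970 m/s

From the circular-orbit relation v² = μ/r at r = 2.327×10^5 km: μ = v²r = (54.94)² × 2.327×10^5 = 7.02383×10^8 km³/s².
Transfer-ellipse semi-major axis a_t = (r₁ + r₂)/2 = (2.327×10^5 + 9.660×10^5)/2 = 5.9935×10^5 km.
At r₁ the circular-orbit speed is v₁ = √(μ/r₁) = 54.94 km/s.
On the transfer ellipse at r₁, vis-viva gives v_p = √[μ(2/r₁ − 1/a_t)] = 69.75 km/s.
First burn Δv₁ = |v_p − v₁| = 14.81 km/s.
At r₂, v₂ = √(μ/r₂) = 26.96 km/s.
Transfer-orbit speed at r₂: v_a = √[μ(2/r₂ − 1/a_t)] = 16.80 km/s.
Second burn Δv₂ = |v₂ − v_a| = 10.16 km/s.
Δv = Δv₁ + Δv₂ = 14.81 + 10.16 = 24.97 km/s.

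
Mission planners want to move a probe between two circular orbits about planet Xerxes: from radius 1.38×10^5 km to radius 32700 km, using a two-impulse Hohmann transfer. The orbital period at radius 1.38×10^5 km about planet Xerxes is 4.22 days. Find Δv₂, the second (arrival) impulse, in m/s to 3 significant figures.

Δv₂ = 1330 m/s

From Kepler's third law T² = 4π²r³/μ at r = 1.38×10^5 km, T = 4.22 days = 4.22 × 86400 s = 3.64608×10^5 s: μ = 4π²r³/T² = 7.80449×10^5 km³/s².
Transfer-ellipse semi-major axis a_t = (r₁ + r₂)/2 = (1.380×10^5 + 32700)/2 = 85350 km.
Circular speed at r = 32700 km: v_c = √(μ/r) = 4.885 km/s.
Transfer-orbit speed at the same r (vis-viva, a = a_t): v_t = √[μ(2/r − 1/a_t)] = 6.212 km/s.
Δv₂ = |v_t − v_c| = |6.212 − 4.885| = 1.327 km/s.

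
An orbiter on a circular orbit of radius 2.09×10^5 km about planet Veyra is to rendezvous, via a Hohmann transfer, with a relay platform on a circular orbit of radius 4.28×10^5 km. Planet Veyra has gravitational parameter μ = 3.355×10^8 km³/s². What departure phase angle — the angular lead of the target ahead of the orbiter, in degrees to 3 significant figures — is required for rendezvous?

φ = 64.4°

The Hohmann ellipse has a_t = (r₁ + r₂)/2 = 3.185×10^5 km.
The half-period of the transfer ellipse is t = π√(a_t³/μ) = 30830 s.
The target's mean motion on its circular orbit is ω₂ = √(μ/r₂³) = 6.542×10^-5 rad/s.
Angle swept by the target during transfer: ω₂·t = 2.017 rad = 115.6°.
Arrival is 180° from departure on the ellipse, so φ = 180° − 115.6° = 64.4°.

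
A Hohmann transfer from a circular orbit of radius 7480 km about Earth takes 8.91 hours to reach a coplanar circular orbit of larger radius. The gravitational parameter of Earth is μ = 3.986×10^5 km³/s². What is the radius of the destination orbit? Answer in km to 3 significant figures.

Transfer time t = 8.91 hours = 32076 s, and t = π√(a_t³/μ).
So a_t = (μ t²/π²)^(1/3) = (3.986×10^5 × (32076)² / π²)^(1/3) = 34636 km.
Since a_t = (r₁ + r₂)/2, r₂ = 2a_t − r₁ = 2×34636 − 7480 = 61792 km.

r₂ = 61800 km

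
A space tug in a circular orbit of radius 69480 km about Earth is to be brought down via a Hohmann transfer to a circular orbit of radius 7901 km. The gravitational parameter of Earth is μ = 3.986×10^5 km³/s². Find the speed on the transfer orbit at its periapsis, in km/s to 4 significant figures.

Semi-major axis of the transfer orbit: a_t = (69480 + 7901)/2 = 38690.5 km.
The periapsis of the transfer ellipse is at r = 7901 km.
Applying v² = μ(2/r − 1/a_t): v = 9.518 km/s.

v = 9.518 km/s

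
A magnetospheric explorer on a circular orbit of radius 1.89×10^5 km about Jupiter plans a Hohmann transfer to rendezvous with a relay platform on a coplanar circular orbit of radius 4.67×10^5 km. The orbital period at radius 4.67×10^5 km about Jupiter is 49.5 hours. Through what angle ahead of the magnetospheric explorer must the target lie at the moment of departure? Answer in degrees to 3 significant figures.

φ = 74.0°

From Kepler's third law T² = 4π²r³/μ at r = 4.67×10^5 km, T = 49.5 hours = 49.5 × 3600 s = 1.782×10^5 s: μ = 4π²r³/T² = 1.26618×10^8 km³/s².
Semi-major axis of the transfer orbit: a_t = (1.890×10^5 + 4.670×10^5)/2 = 3.280×10^5 km.
Transfer time t = π√(a_t³/μ) = 52446 s.
Target angular speed ω₂ = √(μ/r₂³) = 3.5259×10^-5 rad/s.
Angle swept by the target during transfer: ω₂·t = 1.8492 rad = 106.0°.
Arrival is 180° from departure on the ellipse, so φ = 180° − 106.0° = 74.0°.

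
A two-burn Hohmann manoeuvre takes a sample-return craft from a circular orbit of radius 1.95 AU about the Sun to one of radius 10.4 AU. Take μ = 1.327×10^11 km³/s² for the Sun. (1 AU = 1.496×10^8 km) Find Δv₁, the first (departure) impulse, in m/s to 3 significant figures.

Δv₁ = 6350 m/s

In km: r₁ = 1.95 × 1.496×10^8 = 2.9172×10^8 km; r₂ = 10.4 × 1.496×10^8 = 1.55584×10^9 km.
Semi-major axis of the transfer orbit: a_t = (2.9172×10^8 + 1.55584×10^9)/2 = 9.2378×10^8 km.
On the circular orbit at r = 2.9172×10^8 km, v_c = √(μ/r) = 21.328 km/s.
Transfer-orbit speed at the same r (vis-viva, a = a_t): v_t = √[μ(2/r − 1/a_t)] = 27.679 km/s.
Δv₁ = |v_t − v_c| = |27.679 − 21.328| = 6.351 km/s.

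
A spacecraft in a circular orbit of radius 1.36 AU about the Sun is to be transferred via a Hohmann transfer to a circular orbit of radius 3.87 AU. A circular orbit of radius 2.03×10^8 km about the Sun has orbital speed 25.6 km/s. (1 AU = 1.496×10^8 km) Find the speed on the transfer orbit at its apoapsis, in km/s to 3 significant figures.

From the circular-orbit relation v² = μ/r at r = 2.03×10^8 km: μ = v²r = (25.6)² × 2.03×10^8 = 1.33038×10^11 km³/s².
In km: r₁ = 1.36 × 1.496×10^8 = 2.03456×10^8 km; r₂ = 3.87 × 1.496×10^8 = 5.78952×10^8 km.
Transfer-ellipse semi-major axis a_t = (r₁ + r₂)/2 = (2.03456×10^8 + 5.78952×10^8)/2 = 3.91204×10^8 km.
The apoapsis of the transfer ellipse is at r = 5.78952×10^8 km.
Vis-viva: v = √[μ(2/r − 1/a_t)] = √[1.33038×10^11 × (2/5.78952×10^8 − 1/3.91204×10^8)] = 10.93 km/s.

v = 10.9 km/s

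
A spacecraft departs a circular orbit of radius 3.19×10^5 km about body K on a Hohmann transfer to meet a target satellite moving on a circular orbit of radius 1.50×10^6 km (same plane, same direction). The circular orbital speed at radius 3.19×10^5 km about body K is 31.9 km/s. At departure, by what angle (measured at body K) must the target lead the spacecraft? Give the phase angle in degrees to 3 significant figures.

From the circular-orbit relation v² = μ/r at r = 3.19×10^5 km: μ = v²r = (31.9)² × 3.19×10^5 = 3.24618×10^8 km³/s².
The Hohmann ellipse has a_t = (r₁ + r₂)/2 = 9.095×10^5 km.
Transfer time t = π√(a_t³/μ) = 1.5124×10^5 s.
The target's mean motion on its circular orbit is ω₂ = √(μ/r₂³) = 9.8073×10^-6 rad/s.
Angle swept by the target during transfer: ω₂·t = 1.48326 rad = 84.98°.
Arrival is 180° from departure on the ellipse, so φ = 180° − 84.98° = 95.0°.

φ = 95.0°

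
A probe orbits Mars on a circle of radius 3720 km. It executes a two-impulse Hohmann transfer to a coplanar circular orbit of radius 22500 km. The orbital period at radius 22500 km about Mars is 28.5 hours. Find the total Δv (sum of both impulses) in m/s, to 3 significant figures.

Δv = 1690 m/s

From Kepler's third law T² = 4π²r³/μ at r = 22500 km, T = 28.5 hours = 28.5 × 3600 s = 1.026×10^5 s: μ = 4π²r³/T² = 42718.2 km³/s².
Transfer-ellipse semi-major axis a_t = (r₁ + r₂)/2 = (3720 + 22500)/2 = 13110 km.
At r₁ the circular-orbit speed is v₁ = √(μ/r₁) = 3.3887 km/s.
On the transfer ellipse at r₁, v² = μ(2/r − 1/a) gives v_p = √[μ(2/r₁ − 1/a_t)] = 4.4394 km/s.
First burn Δv₁ = |v_p − v₁| = 1.051 km/s.
At r₂, v₂ = √(μ/r₂) = 1.3779 km/s.
Transfer-orbit speed at r₂: v_a = √[μ(2/r₂ − 1/a_t)] = 0.73398 km/s.
Second burn Δv₂ = |v₂ − v_a| = 0.6439 km/s.
Total Δv = Δv₁ + Δv₂ = 1.695 km/s.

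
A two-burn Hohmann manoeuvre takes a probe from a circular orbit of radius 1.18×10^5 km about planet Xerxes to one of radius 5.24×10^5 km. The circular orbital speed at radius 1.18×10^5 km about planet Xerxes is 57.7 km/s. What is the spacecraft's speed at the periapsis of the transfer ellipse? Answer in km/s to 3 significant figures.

From the circular-orbit relation v² = μ/r at r = 1.18×10^5 km: μ = v²r = (57.7)² × 1.18×10^5 = 3.92856×10^8 km³/s².
Transfer-ellipse semi-major axis a_t = (r₁ + r₂)/2 = (1.180×10^5 + 5.240×10^5)/2 = 3.210×10^5 km.
The periapsis of the transfer ellipse is at r = 1.180×10^5 km.
Vis-viva: v = √[μ(2/r − 1/a_t)] = √[3.92856×10^8 × (2/1.180×10^5 − 1/3.210×10^5)] = 73.72 km/s.

v = 73.7 km/s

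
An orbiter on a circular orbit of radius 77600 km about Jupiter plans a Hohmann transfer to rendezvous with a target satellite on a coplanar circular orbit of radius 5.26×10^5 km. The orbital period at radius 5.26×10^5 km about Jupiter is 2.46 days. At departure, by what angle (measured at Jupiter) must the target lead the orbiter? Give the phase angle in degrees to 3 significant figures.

From Kepler's third law T² = 4π²r³/μ at r = 5.26×10^5 km, T = 2.46 days = 2.46 × 86400 s = 2.12544×10^5 s: μ = 4π²r³/T² = 1.27180×10^8 km³/s².
Semi-major axis of the transfer orbit: a_t = (77600 + 5.260×10^5)/2 = 3.018×10^5 km.
Transfer time t = π√(a_t³/μ) = 46190 s.
Target angular speed ω₂ = √(μ/r₂³) = 2.956×10^-5 rad/s.
Angle swept by the target during transfer: ω₂·t = 1.3654 rad = 78.23°.
The orbiter traverses 180° on the transfer ellipse, so the target must lead by 180° − 78.23° = 102°.

φ = 102°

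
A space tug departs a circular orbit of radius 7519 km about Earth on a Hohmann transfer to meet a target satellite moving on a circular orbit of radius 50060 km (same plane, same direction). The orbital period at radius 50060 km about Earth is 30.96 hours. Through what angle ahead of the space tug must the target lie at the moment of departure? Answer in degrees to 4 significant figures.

From Kepler's third law T² = 4π²r³/μ at r = 50060 km, T = 30.96 hours = 30.96 × 3600 s = 1.11456×10^5 s: μ = 4π²r³/T² = 3.98681×10^5 km³/s².
Semi-major axis of the transfer orbit: a_t = (7519 + 50060)/2 = 28789.5 km.
Transfer time t = π√(a_t³/μ) = 24300 s.
The target's mean motion on its circular orbit is ω₂ = √(μ/r₂³) = 5.637×10^-5 rad/s.
Angle swept by the target during transfer: ω₂·t = 1.370 rad = 78.50°.
The space tug traverses 180° on the transfer ellipse, so the target must lead by 180° − 78.50° = 101.5°.

φ = 101.5°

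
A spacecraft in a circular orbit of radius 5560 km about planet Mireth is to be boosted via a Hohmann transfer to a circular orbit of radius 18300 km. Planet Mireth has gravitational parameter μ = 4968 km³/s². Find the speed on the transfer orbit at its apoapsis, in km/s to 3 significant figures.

The Hohmann ellipse has a_t = (r₁ + r₂)/2 = 11930 km.
At apoapsis, r = 18300 km.
Applying v² = μ(2/r − 1/a_t): v = 0.3557 km/s.

v = 0.356 km/s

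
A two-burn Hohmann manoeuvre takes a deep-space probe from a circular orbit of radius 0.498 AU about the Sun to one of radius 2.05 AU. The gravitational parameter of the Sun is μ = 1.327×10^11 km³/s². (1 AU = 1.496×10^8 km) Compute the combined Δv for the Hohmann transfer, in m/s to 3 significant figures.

In km: r₁ = 0.498 × 1.496×10^8 = 7.45008×10^7 km; r₂ = 2.05 × 1.496×10^8 = 3.0668×10^8 km.
The Hohmann ellipse has a_t = (r₁ + r₂)/2 = 1.905904×10^8 km.
Circular speed at r₁: v₁ = √(μ/r₁) = √(1.327×10^11/7.45008×10^7) = 42.204 km/s.
Transfer-orbit speed at r₁ (vis-viva): v_p = √[μ(2/r₁ − 1/a_t)] = 53.536 km/s.
First burn Δv₁ = |v_p − v₁| = 11.33 km/s.
Circular speed at r₂: v₂ = √(μ/r₂) = 20.801 km/s.
Transfer-orbit speed at r₂: v_a = √[μ(2/r₂ − 1/a_t)] = 13.005 km/s.
Second burn Δv₂ = |v₂ − v_a| = 7.796 km/s.
Total Δv = Δv₁ + Δv₂ = 19.13 km/s.

Δv = 19100 m/s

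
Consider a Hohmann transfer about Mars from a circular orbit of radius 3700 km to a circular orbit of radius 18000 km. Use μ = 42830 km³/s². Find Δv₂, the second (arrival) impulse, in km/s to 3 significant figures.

The Hohmann ellipse has a_t = (r₁ + r₂)/2 = 10850 km.
On the circular orbit at r = 18000 km, v_c = √(μ/r) = 1.542545 km/s.
Vis-viva on the transfer ellipse at r = 18000 km gives v_t = √[μ(2/r − 1/a_t)] = 0.9007905 km/s.
Δv₂ = |v_t − v_c| = |0.9007905 − 1.542545| = 0.6418 km/s.

Δv₂ = 0.642 km/s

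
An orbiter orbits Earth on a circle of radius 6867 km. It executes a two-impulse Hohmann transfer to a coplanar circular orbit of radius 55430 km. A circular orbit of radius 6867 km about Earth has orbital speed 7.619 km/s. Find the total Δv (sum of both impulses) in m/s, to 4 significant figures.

Δv = 3967 m/s

From the circular-orbit relation v² = μ/r at r = 6867 km: μ = v²r = (7.619)² × 6867 = 3.98624×10^5 km³/s².
Semi-major axis of the transfer orbit: a_t = (6867 + 55430)/2 = 31148.5 km.
At r₁ the circular-orbit speed is v₁ = √(μ/r₁) = 7.61900 km/s.
Transfer-orbit speed at r₁ (vis-viva equation): v_p = √[μ(2/r₁ − 1/a_t)] = 10.1637 km/s.
First burn Δv₁ = |v_p − v₁| = 2.5447 km/s.
Circular speed at r₂: v₂ = √(μ/r₂) = 2.6817 km/s.
Transfer-orbit speed at r₂: v_a = √[μ(2/r₂ − 1/a_t)] = 1.2591 km/s.
Second burn Δv₂ = |v₂ − v_a| = 1.4226 km/s.
Δv = Δv₁ + Δv₂ = 2.5447 + 1.4226 = 3.967 km/s.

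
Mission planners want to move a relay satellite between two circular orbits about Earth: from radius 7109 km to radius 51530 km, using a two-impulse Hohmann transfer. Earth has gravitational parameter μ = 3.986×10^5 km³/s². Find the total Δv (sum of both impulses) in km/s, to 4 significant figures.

Semi-major axis of the transfer orbit: a_t = (7109 + 51530)/2 = 29319.5 km.
Circular speed at r₁: v₁ = √(μ/r₁) = √(3.986×10^5/7109) = 7.488 km/s.
On the transfer ellipse at r₁, v² = μ(2/r − 1/a) gives v_p = √[μ(2/r₁ − 1/a_t)] = 9.927 km/s.
First burn Δv₁ = |v_p − v₁| = 2.439 km/s.
At r₂, v₂ = √(μ/r₂) = 2.7812 km/s.
Transfer-orbit speed at r₂: v_a = √[μ(2/r₂ − 1/a_t)] = 1.3695 km/s.
Second burn Δv₂ = |v₂ − v_a| = 1.412 km/s.
Total Δv = Δv₁ + Δv₂ = 3.851 km/s.

Δv = 3.851 km/s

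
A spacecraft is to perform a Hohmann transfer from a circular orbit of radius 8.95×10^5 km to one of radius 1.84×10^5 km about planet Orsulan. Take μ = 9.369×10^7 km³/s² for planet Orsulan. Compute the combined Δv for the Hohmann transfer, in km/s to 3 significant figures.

The Hohmann ellipse has a_t = (r₁ + r₂)/2 = 5.395×10^5 km.
At r₁ the circular-orbit speed is v₁ = √(μ/r₁) = 10.2314 km/s.
On the transfer ellipse at r₁, vis-viva gives v_a = √[μ(2/r₁ − 1/a_t)] = 5.97514 km/s.
First burn Δv₁ = |v_a − v₁| = 4.2563 km/s.
At r₂, v₂ = √(μ/r₂) = 22.5651 km/s.
Transfer-orbit speed at r₂: v_p = √[μ(2/r₂ − 1/a_t)] = 29.0639 km/s.
Second burn Δv₂ = |v₂ − v_p| = 6.4988 km/s.
Δv = Δv₁ + Δv₂ = 4.2563 + 6.4988 = 10.76 km/s.

Δv = 10.8 km/s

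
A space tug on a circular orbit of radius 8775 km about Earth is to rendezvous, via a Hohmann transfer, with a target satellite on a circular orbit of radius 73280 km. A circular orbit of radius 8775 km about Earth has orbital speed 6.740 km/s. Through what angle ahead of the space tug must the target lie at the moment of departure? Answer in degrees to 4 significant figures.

φ = 104.6°

From the circular-orbit relation v² = μ/r at r = 8775 km: μ = v²r = (6.740)² × 8775 = 3.98627×10^5 km³/s².
Semi-major axis of the transfer orbit: a_t = (8775 + 73280)/2 = 41027.5 km.
The half-period of the transfer ellipse is t = π√(a_t³/μ) = 41350 s.
Target angular speed ω₂ = √(μ/r₂³) = 3.1828×10^-5 rad/s.
Angle swept by the target during transfer: ω₂·t = 1.3161 rad = 75.41°.
The space tug traverses 180° on the transfer ellipse, so the target must lead by 180° − 75.41° = 104.6°.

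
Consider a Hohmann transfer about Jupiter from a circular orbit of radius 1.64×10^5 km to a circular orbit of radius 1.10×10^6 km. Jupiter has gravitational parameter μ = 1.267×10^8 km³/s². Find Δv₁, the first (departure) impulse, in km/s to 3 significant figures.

Semi-major axis of the transfer orbit: a_t = (1.640×10^5 + 1.100×10^6)/2 = 6.320×10^5 km.
On the circular orbit at r = 1.640×10^5 km, v_c = √(μ/r) = 27.795 km/s.
Vis-viva on the transfer ellipse at r = 1.640×10^5 km gives v_t = √[μ(2/r − 1/a_t)] = 36.669 km/s.
Δv₁ = |v_t − v_c| = |36.669 − 27.795| = 8.874 km/s.

Δv₁ = 8.87 km/s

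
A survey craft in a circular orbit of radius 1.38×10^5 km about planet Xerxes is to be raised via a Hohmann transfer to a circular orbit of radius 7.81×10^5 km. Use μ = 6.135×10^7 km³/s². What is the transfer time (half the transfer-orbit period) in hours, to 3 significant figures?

Transfer-ellipse semi-major axis a_t = (r₁ + r₂)/2 = (1.380×10^5 + 7.810×10^5)/2 = 4.595×10^5 km.
Transfer time t = π√(a_t³/μ) = π√((4.595×10^5)³ / 6.135×10^7) = 1.249×10^5 s.
Converting: 1.249×10^5 s ÷ 3600 s/hour = 34.7 hours.

t = 34.7 hours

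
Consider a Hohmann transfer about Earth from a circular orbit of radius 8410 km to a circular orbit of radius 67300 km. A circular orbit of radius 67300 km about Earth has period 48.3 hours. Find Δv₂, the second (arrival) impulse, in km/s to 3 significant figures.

Δv₂ = 1.29 km/s

From Kepler's third law T² = 4π²r³/μ at r = 67300 km, T = 48.3 hours = 48.3 × 3600 s = 1.7388×10^5 s: μ = 4π²r³/T² = 3.98021×10^5 km³/s².
Transfer-ellipse semi-major axis a_t = (r₁ + r₂)/2 = (8410 + 67300)/2 = 37855 km.
Circular speed at r = 67300 km: v_c = √(μ/r) = 2.432 km/s.
Vis-viva on the transfer ellipse at r = 67300 km gives v_t = √[μ(2/r − 1/a_t)] = 1.146 km/s.
Δv₂ = |v_t − v_c| = |1.146 − 2.432| = 1.286 km/s.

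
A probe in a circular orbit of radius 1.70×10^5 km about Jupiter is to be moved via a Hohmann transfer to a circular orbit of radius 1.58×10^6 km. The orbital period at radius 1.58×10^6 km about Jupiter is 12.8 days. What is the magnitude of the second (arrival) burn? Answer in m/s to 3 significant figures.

Δv₂ = 5020 m/s

From Kepler's third law T² = 4π²r³/μ at r = 1.58×10^6 km, T = 12.8 days = 12.8 × 86400 s = 1.10592×10^6 s: μ = 4π²r³/T² = 1.27316×10^8 km³/s².
Semi-major axis of the transfer orbit: a_t = (1.700×10^5 + 1.580×10^6)/2 = 8.750×10^5 km.
On the circular orbit at r = 1.580×10^6 km, v_c = √(μ/r) = 8.977 km/s.
Transfer-orbit speed at the same r (vis-viva, a = a_t): v_t = √[μ(2/r − 1/a_t)] = 3.957 km/s.
Δv₂ = |v_t − v_c| = |3.957 − 8.977| = 5.020 km/s.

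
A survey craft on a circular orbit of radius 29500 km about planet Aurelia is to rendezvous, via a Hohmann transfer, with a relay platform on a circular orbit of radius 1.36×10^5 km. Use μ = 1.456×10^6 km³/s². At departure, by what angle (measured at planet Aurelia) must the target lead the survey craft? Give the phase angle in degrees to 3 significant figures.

Transfer-ellipse semi-major axis a_t = (r₁ + r₂)/2 = (29500 + 1.360×10^5)/2 = 82750 km.
The half-period of the transfer ellipse is t = π√(a_t³/μ) = 61980 s.
The target's mean motion on its circular orbit is ω₂ = √(μ/r₂³) = 2.406×10^-5 rad/s.
Angle swept by the target during transfer: ω₂·t = 1.491 rad = 85.43°.
Arrival is 180° from departure on the ellipse, so φ = 180° − 85.43° = 94.6°.

φ = 94.6°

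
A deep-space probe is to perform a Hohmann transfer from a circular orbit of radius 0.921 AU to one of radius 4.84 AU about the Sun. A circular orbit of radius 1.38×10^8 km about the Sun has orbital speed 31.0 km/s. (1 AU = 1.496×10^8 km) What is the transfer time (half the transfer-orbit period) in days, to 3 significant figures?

t = 893 days

From the circular-orbit relation v² = μ/r at r = 1.38×10^8 km: μ = v²r = (31.0)² × 1.38×10^8 = 1.32618×10^11 km³/s².
In km: r₁ = 0.921 × 1.496×10^8 = 1.377816×10^8 km; r₂ = 4.84 × 1.496×10^8 = 7.24064×10^8 km.
Semi-major axis of the transfer orbit: a_t = (1.377816×10^8 + 7.24064×10^8)/2 = 4.309228×10^8 km.
By Kepler's third law the transfer-orbit period is T = 2π√(a_t³/μ), so t = T/2 = 7.717×10^7 s.
Converting: 7.717×10^7 s ÷ 86400 s/day = 893 days.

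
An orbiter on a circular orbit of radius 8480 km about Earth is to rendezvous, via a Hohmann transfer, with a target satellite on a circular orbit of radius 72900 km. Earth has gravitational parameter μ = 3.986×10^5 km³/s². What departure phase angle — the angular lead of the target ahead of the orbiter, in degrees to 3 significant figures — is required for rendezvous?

Transfer-ellipse semi-major axis a_t = (r₁ + r₂)/2 = (8480 + 72900)/2 = 40690 km.
Transfer time t = π√(a_t³/μ) = 40840 s.
Target angular speed ω₂ = √(μ/r₂³) = 3.208×10^-5 rad/s.
Angle swept by the target during transfer: ω₂·t = 1.310 rad = 75.06°.
Arrival is 180° from departure on the ellipse, so φ = 180° − 75.06° = 105°.

φ = 105°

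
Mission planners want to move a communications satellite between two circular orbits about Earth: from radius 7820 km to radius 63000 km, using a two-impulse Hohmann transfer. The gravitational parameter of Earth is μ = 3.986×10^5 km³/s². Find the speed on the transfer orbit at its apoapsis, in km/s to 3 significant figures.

v = 1.18 km/s

Semi-major axis of the transfer orbit: a_t = (7820 + 63000)/2 = 35410 km.
The apoapsis of the transfer ellipse is at r = 63000 km.
Vis-viva: v = √[μ(2/r − 1/a_t)] = √[3.986×10^5 × (2/63000 − 1/35410)] = 1.182 km/s.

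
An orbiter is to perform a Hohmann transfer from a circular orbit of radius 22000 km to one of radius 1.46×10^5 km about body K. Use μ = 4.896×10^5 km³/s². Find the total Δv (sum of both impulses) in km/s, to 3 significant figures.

Δv = 2.40 km/s

Transfer-ellipse semi-major axis a_t = (r₁ + r₂)/2 = (22000 + 1.460×10^5)/2 = 84000 km.
At r₁ the circular-orbit speed is v₁ = √(μ/r₁) = 4.717 km/s.
On the transfer ellipse at r₁, v² = μ(2/r − 1/a) gives v_p = √[μ(2/r₁ − 1/a_t)] = 6.219 km/s.
First burn Δv₁ = |v_p − v₁| = 1.502 km/s.
Circular speed at r₂: v₂ = √(μ/r₂) = 1.83124 km/s.
Transfer-orbit speed at r₂: v_a = √[μ(2/r₂ − 1/a_t)] = 0.937165 km/s.
Second burn Δv₂ = |v₂ − v_a| = 0.8941 km/s.
Δv = Δv₁ + Δv₂ = 1.502 + 0.8941 = 2.396 km/s.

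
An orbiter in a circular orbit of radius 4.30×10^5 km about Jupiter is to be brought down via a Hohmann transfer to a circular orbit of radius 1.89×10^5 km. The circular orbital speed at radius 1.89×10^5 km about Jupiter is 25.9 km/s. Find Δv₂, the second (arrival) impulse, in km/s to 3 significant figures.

Δv₂ = 4.63 km/s

From the circular-orbit relation v² = μ/r at r = 1.89×10^5 km: μ = v²r = (25.9)² × 1.89×10^5 = 1.26783×10^8 km³/s².
Transfer-ellipse semi-major axis a_t = (r₁ + r₂)/2 = (4.300×10^5 + 1.890×10^5)/2 = 3.095×10^5 km.
On the circular orbit at r = 1.890×10^5 km, v_c = √(μ/r) = 25.900 km/s.
Vis-viva on the transfer ellipse at r = 1.890×10^5 km gives v_t = √[μ(2/r − 1/a_t)] = 30.528 km/s.
Δv₂ = |v_t − v_c| = |30.528 − 25.900| = 4.628 km/s.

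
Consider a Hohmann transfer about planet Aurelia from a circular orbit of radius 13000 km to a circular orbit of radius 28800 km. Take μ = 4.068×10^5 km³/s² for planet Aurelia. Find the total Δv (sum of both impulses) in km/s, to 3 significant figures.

Semi-major axis of the transfer orbit: a_t = (13000 + 28800)/2 = 20900 km.
At r₁ the circular-orbit speed is v₁ = √(μ/r₁) = 5.59395 km/s.
On the transfer ellipse at r₁, vis-viva gives v_p = √[μ(2/r₁ − 1/a_t)] = 6.56662 km/s.
First burn Δv₁ = |v_p − v₁| = 0.9727 km/s.
Circular speed at r₂: v₂ = √(μ/r₂) = 3.7583 km/s.
Transfer-orbit speed at r₂: v_a = √[μ(2/r₂ − 1/a_t)] = 2.9641 km/s.
Second burn Δv₂ = |v₂ − v_a| = 0.7942 km/s.
Δv = Δv₁ + Δv₂ = 0.9727 + 0.7942 = 1.767 km/s.

Δv = 1.77 km/s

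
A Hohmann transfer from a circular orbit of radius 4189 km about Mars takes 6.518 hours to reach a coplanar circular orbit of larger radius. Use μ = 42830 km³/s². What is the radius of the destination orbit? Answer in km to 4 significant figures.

r₂ = 22550 km

Transfer time t = 6.518 hours = 23464.8 s, and t = π√(a_t³/μ).
So a_t = (μ t²/π²)^(1/3) = (42830 × (23464.8)² / π²)^(1/3) = 13369 km.
Since a_t = (r₁ + r₂)/2, r₂ = 2a_t − r₁ = 2×13369 − 4189 = 22549 km.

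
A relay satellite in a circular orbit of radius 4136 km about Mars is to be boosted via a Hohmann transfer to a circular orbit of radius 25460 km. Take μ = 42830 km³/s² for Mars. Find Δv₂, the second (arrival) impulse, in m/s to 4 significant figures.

Δv₂ = 611.3 m/s

Semi-major axis of the transfer orbit: a_t = (4136 + 25460)/2 = 14798 km.
Circular speed at r = 25460 km: v_c = √(μ/r) = 1.297 km/s.
Transfer-orbit speed at the same r (vis-viva, a = a_t): v_t = √[μ(2/r − 1/a_t)] = 0.6857 km/s.
Δv₂ = |v_t − v_c| = |0.6857 − 1.297| = 0.6113 km/s.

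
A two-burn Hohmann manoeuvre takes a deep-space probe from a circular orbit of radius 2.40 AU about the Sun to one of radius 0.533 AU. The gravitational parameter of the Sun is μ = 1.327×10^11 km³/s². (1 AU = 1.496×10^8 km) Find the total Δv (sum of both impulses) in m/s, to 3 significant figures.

In km: r₁ = 2.40 × 1.496×10^8 = 3.5904×10^8 km; r₂ = 0.533 × 1.496×10^8 = 7.97368×10^7 km.
The Hohmann ellipse has a_t = (r₁ + r₂)/2 = 2.193884×10^8 km.
Circular speed at r₁: v₁ = √(μ/r₁) = √(1.327×10^11/3.5904×10^8) = 19.2249 km/s.
On the transfer ellipse at r₁, vis-viva gives v_a = √[μ(2/r₁ − 1/a_t)] = 11.5901 km/s.
First burn Δv₁ = |v_a − v₁| = 7.6348 km/s.
Circular speed at r₂: v₂ = √(μ/r₂) = 40.795 km/s.
Transfer-orbit speed at r₂: v_p = √[μ(2/r₂ − 1/a_t)] = 52.188 km/s.
Second burn Δv₂ = |v₂ − v_p| = 11.393 km/s.
Total Δv = Δv₁ + Δv₂ = 19.03 km/s.

Δv = 19000 m/s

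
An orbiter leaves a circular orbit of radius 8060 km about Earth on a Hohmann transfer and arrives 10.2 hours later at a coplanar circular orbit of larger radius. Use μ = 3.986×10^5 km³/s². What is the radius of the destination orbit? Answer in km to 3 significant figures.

r₂ = 67700 km

Transfer time t = 10.2 hours = 36720 s, and t = π√(a_t³/μ).
So a_t = (μ t²/π²)^(1/3) = (3.986×10^5 × (36720)² / π²)^(1/3) = 37904 km.
Since a_t = (r₁ + r₂)/2, r₂ = 2a_t − r₁ = 2×37904 − 8060 = 67748 km.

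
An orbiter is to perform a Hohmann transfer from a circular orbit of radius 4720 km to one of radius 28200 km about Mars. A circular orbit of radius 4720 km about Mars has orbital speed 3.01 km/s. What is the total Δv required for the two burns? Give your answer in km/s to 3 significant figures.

From the circular-orbit relation v² = μ/r at r = 4720 km: μ = v²r = (3.01)² × 4720 = 42763.7 km³/s².
Transfer-ellipse semi-major axis a_t = (r₁ + r₂)/2 = (4720 + 28200)/2 = 16460 km.
At r₁ the circular-orbit speed is v₁ = √(μ/r₁) = 3.0100 km/s.
On the transfer ellipse at r₁, vis-viva equation gives v_p = √[μ(2/r₁ − 1/a_t)] = 3.9398 km/s.
First burn Δv₁ = |v_p − v₁| = 0.9298 km/s.
At r₂, v₂ = √(μ/r₂) = 1.2314 km/s.
Transfer-orbit speed at r₂: v_a = √[μ(2/r₂ − 1/a_t)] = 0.65943 km/s.
Second burn Δv₂ = |v₂ − v_a| = 0.5720 km/s.
Δv = Δv₁ + Δv₂ = 0.9298 + 0.5720 = 1.502 km/s.

Δv = 1.50 km/s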